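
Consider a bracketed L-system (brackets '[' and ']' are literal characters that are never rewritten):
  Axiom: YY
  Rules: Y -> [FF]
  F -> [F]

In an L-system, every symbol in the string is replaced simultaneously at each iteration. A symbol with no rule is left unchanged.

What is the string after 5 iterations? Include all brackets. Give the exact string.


Step 0: YY
Step 1: [FF][FF]
Step 2: [[F][F]][[F][F]]
Step 3: [[[F]][[F]]][[[F]][[F]]]
Step 4: [[[[F]]][[[F]]]][[[[F]]][[[F]]]]
Step 5: [[[[[F]]]][[[[F]]]]][[[[[F]]]][[[[F]]]]]

Answer: [[[[[F]]]][[[[F]]]]][[[[[F]]]][[[[F]]]]]


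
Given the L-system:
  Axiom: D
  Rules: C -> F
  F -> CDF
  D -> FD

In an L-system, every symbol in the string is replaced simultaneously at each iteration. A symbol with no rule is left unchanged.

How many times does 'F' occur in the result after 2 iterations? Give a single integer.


Step 0: D  (0 'F')
Step 1: FD  (1 'F')
Step 2: CDFFD  (2 'F')

Answer: 2


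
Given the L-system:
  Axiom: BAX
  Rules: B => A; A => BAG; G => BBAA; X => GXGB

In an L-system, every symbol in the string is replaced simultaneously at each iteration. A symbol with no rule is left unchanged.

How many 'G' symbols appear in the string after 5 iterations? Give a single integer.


Step 0: BAX  (0 'G')
Step 1: ABAGGXGB  (3 'G')
Step 2: BAGABAGBBAABBAAGXGBBBAAA  (4 'G')
Step 3: ABAGBBAABAGABAGBBAAAABAGBAGAABAGBAGBBAAGXGBBBAAAAABAGBAGBAG  (12 'G')
Step 4: BAGABAGBBAAAABAGBAGABAGBBAABAGABAGBBAAAABAGBAGBAGBAGABAGBBAAABAGBBAABAGBAGABAGBBAAABAGBBAAAABAGBAGBBAAGXGBBBAAAAABAGBAGBAGBAGBAGABAGBBAAABAGBBAAABAGBBAA  (29 'G')
Step 5: ABAGBBAABAGABAGBBAAAABAGBAGBAGBAGABAGBBAAABAGBBAABAGABAGBBAAAABAGBAGABAGBBAABAGABAGBBAAAABAGBAGBAGBAGABAGBBAAABAGBBAAABAGBBAAABAGBBAABAGABAGBBAAAABAGBAGBAGABAGBBAAAABAGBAGABAGBBAAABAGBBAABAGABAGBBAAAABAGBAGBAGABAGBBAAAABAGBAGBAGBAGABAGBBAAABAGBBAAAABAGBAGBBAAGXGBBBAAAAABAGBAGBAGBAGBAGABAGBBAAABAGBBAAABAGBBAAABAGBBAAABAGBBAABAGABAGBBAAAABAGBAGBAGABAGBBAAAABAGBAGBAGABAGBBAAAABAGBAG  (72 'G')

Answer: 72


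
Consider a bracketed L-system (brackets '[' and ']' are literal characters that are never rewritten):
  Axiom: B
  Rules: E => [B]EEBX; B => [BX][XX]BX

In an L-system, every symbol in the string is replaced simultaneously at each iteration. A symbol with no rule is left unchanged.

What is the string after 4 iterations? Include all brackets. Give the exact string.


Answer: [[[[BX][XX]BXX][XX][BX][XX]BXXX][XX][[BX][XX]BXX][XX][BX][XX]BXXXX][XX][[[BX][XX]BXX][XX][BX][XX]BXXX][XX][[BX][XX]BXX][XX][BX][XX]BXXXX

Derivation:
Step 0: B
Step 1: [BX][XX]BX
Step 2: [[BX][XX]BXX][XX][BX][XX]BXX
Step 3: [[[BX][XX]BXX][XX][BX][XX]BXXX][XX][[BX][XX]BXX][XX][BX][XX]BXXX
Step 4: [[[[BX][XX]BXX][XX][BX][XX]BXXX][XX][[BX][XX]BXX][XX][BX][XX]BXXXX][XX][[[BX][XX]BXX][XX][BX][XX]BXXX][XX][[BX][XX]BXX][XX][BX][XX]BXXXX


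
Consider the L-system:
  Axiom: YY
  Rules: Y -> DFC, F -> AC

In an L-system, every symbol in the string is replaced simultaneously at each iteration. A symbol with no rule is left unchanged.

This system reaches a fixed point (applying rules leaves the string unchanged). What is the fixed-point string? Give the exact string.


Answer: DACCDACC

Derivation:
Step 0: YY
Step 1: DFCDFC
Step 2: DACCDACC
Step 3: DACCDACC  (unchanged — fixed point at step 2)


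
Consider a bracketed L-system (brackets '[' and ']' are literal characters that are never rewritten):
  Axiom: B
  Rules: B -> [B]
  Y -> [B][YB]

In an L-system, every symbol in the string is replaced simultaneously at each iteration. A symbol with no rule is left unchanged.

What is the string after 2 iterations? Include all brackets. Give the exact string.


Step 0: B
Step 1: [B]
Step 2: [[B]]

Answer: [[B]]


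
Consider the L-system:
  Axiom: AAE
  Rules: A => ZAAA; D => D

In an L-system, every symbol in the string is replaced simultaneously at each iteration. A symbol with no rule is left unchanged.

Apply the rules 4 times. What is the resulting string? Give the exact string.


Step 0: AAE
Step 1: ZAAAZAAAE
Step 2: ZZAAAZAAAZAAAZZAAAZAAAZAAAE
Step 3: ZZZAAAZAAAZAAAZZAAAZAAAZAAAZZAAAZAAAZAAAZZZAAAZAAAZAAAZZAAAZAAAZAAAZZAAAZAAAZAAAE
Step 4: ZZZZAAAZAAAZAAAZZAAAZAAAZAAAZZAAAZAAAZAAAZZZAAAZAAAZAAAZZAAAZAAAZAAAZZAAAZAAAZAAAZZZAAAZAAAZAAAZZAAAZAAAZAAAZZAAAZAAAZAAAZZZZAAAZAAAZAAAZZAAAZAAAZAAAZZAAAZAAAZAAAZZZAAAZAAAZAAAZZAAAZAAAZAAAZZAAAZAAAZAAAZZZAAAZAAAZAAAZZAAAZAAAZAAAZZAAAZAAAZAAAE

Answer: ZZZZAAAZAAAZAAAZZAAAZAAAZAAAZZAAAZAAAZAAAZZZAAAZAAAZAAAZZAAAZAAAZAAAZZAAAZAAAZAAAZZZAAAZAAAZAAAZZAAAZAAAZAAAZZAAAZAAAZAAAZZZZAAAZAAAZAAAZZAAAZAAAZAAAZZAAAZAAAZAAAZZZAAAZAAAZAAAZZAAAZAAAZAAAZZAAAZAAAZAAAZZZAAAZAAAZAAAZZAAAZAAAZAAAZZAAAZAAAZAAAE


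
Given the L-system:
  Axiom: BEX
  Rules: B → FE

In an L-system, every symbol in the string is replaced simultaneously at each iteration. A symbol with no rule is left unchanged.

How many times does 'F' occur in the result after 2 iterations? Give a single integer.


Step 0: BEX  (0 'F')
Step 1: FEEX  (1 'F')
Step 2: FEEX  (1 'F')

Answer: 1


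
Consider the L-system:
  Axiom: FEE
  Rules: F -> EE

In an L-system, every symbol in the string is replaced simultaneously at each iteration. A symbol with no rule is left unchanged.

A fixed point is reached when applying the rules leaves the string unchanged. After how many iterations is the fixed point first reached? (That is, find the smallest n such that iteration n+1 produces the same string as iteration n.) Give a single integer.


Answer: 1

Derivation:
Step 0: FEE
Step 1: EEEE
Step 2: EEEE  (unchanged — fixed point at step 1)


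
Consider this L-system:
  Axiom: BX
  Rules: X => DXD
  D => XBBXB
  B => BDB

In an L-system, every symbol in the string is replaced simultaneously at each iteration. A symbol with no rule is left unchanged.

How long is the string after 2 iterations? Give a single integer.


Answer: 24

Derivation:
Step 0: length = 2
Step 1: length = 6
Step 2: length = 24


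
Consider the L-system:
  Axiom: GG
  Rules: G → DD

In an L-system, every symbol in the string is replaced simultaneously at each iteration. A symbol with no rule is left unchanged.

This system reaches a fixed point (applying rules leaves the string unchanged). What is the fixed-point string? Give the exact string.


Step 0: GG
Step 1: DDDD
Step 2: DDDD  (unchanged — fixed point at step 1)

Answer: DDDD


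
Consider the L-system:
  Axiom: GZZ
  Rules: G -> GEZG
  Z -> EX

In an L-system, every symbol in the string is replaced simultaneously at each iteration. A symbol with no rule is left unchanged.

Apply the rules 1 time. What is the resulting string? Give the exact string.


Step 0: GZZ
Step 1: GEZGEXEX

Answer: GEZGEXEX


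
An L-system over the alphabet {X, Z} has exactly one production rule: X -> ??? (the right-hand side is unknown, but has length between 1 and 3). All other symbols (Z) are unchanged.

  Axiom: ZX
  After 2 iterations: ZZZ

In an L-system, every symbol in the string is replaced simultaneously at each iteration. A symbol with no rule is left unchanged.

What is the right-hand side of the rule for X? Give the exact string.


Trying X -> ZZ:
  Step 0: ZX
  Step 1: ZZZ
  Step 2: ZZZ
Matches the given result.

Answer: ZZ


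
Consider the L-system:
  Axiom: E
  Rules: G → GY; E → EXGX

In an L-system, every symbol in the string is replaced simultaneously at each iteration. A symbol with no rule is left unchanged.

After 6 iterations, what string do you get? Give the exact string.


Step 0: E
Step 1: EXGX
Step 2: EXGXXGYX
Step 3: EXGXXGYXXGYYX
Step 4: EXGXXGYXXGYYXXGYYYX
Step 5: EXGXXGYXXGYYXXGYYYXXGYYYYX
Step 6: EXGXXGYXXGYYXXGYYYXXGYYYYXXGYYYYYX

Answer: EXGXXGYXXGYYXXGYYYXXGYYYYXXGYYYYYX


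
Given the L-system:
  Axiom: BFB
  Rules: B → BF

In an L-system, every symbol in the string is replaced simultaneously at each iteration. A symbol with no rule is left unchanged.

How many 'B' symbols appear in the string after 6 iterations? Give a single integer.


Step 0: BFB  (2 'B')
Step 1: BFFBF  (2 'B')
Step 2: BFFFBFF  (2 'B')
Step 3: BFFFFBFFF  (2 'B')
Step 4: BFFFFFBFFFF  (2 'B')
Step 5: BFFFFFFBFFFFF  (2 'B')
Step 6: BFFFFFFFBFFFFFF  (2 'B')

Answer: 2


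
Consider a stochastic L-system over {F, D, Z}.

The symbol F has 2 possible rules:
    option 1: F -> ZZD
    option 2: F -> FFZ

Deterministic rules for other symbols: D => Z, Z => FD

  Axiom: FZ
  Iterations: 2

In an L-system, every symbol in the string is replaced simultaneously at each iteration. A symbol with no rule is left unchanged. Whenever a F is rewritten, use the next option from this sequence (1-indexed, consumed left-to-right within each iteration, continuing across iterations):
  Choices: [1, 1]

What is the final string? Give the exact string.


Answer: FDFDZZZDZ

Derivation:
Step 0: FZ
Step 1: ZZDFD  (used choices [1])
Step 2: FDFDZZZDZ  (used choices [1])


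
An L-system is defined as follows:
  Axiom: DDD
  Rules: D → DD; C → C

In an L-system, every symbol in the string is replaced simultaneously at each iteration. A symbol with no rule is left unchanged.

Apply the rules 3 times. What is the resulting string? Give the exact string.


Step 0: DDD
Step 1: DDDDDD
Step 2: DDDDDDDDDDDD
Step 3: DDDDDDDDDDDDDDDDDDDDDDDD

Answer: DDDDDDDDDDDDDDDDDDDDDDDD


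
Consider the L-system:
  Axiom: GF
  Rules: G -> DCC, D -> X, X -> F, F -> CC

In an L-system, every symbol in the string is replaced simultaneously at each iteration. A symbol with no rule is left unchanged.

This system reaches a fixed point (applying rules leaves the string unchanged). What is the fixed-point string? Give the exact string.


Step 0: GF
Step 1: DCCCC
Step 2: XCCCC
Step 3: FCCCC
Step 4: CCCCCC
Step 5: CCCCCC  (unchanged — fixed point at step 4)

Answer: CCCCCC


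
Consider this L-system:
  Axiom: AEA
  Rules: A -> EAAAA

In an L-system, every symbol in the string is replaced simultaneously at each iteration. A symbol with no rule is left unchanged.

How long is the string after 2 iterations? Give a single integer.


Step 0: length = 3
Step 1: length = 11
Step 2: length = 43

Answer: 43


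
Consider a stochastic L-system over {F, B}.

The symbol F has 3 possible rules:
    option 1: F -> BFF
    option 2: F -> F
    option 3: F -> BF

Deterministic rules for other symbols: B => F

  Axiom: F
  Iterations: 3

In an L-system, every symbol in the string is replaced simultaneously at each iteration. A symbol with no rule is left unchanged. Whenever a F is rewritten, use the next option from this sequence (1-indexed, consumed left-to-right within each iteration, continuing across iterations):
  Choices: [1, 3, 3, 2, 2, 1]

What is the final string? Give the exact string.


Answer: FFFFBFF

Derivation:
Step 0: F
Step 1: BFF  (used choices [1])
Step 2: FBFBF  (used choices [3, 3])
Step 3: FFFFBFF  (used choices [2, 2, 1])


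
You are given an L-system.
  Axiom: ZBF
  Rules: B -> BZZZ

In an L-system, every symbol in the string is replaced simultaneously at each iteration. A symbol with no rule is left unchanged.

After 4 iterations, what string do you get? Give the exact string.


Answer: ZBZZZZZZZZZZZZF

Derivation:
Step 0: ZBF
Step 1: ZBZZZF
Step 2: ZBZZZZZZF
Step 3: ZBZZZZZZZZZF
Step 4: ZBZZZZZZZZZZZZF


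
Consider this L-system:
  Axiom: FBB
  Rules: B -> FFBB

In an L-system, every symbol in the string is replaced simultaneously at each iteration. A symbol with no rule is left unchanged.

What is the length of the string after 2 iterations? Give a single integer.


Step 0: length = 3
Step 1: length = 9
Step 2: length = 21

Answer: 21


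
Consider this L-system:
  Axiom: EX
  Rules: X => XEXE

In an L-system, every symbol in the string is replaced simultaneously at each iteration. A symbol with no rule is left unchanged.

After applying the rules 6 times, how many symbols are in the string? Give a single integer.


Step 0: length = 2
Step 1: length = 5
Step 2: length = 11
Step 3: length = 23
Step 4: length = 47
Step 5: length = 95
Step 6: length = 191

Answer: 191


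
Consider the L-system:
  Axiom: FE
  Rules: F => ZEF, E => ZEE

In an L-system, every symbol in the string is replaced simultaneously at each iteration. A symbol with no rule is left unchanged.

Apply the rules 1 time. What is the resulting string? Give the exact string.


Answer: ZEFZEE

Derivation:
Step 0: FE
Step 1: ZEFZEE


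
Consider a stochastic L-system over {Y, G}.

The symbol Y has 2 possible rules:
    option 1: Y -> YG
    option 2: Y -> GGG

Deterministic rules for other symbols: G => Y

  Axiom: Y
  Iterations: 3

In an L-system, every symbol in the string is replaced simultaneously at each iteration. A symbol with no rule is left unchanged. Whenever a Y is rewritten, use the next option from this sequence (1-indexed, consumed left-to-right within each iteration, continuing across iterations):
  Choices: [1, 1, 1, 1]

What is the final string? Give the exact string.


Answer: YGYYG

Derivation:
Step 0: Y
Step 1: YG  (used choices [1])
Step 2: YGY  (used choices [1])
Step 3: YGYYG  (used choices [1, 1])


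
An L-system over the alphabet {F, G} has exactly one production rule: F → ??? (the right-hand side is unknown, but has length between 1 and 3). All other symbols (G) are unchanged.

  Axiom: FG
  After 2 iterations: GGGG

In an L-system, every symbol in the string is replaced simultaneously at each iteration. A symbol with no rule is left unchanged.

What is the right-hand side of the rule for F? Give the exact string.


Trying F → GGG:
  Step 0: FG
  Step 1: GGGG
  Step 2: GGGG
Matches the given result.

Answer: GGG


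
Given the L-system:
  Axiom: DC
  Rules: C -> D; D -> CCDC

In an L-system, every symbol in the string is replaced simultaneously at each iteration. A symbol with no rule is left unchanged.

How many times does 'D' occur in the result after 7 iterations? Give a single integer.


Step 0: DC  (1 'D')
Step 1: CCDCD  (2 'D')
Step 2: DDCCDCDCCDC  (5 'D')
Step 3: CCDCCCDCDDCCDCDCCDCDDCCDCD  (11 'D')
Step 4: DDCCDCDDDCCDCDCCDCCCDCDDCCDCDCCDCDDCCDCDCCDCCCDCDDCCDCDCCDC  (26 'D')
Step 5: CCDCCCDCDDCCDCDCCDCCCDCCCDCDDCCDCDCCDCDDCCDCDDDCCDCDCCDCCCDCDDCCDCDCCDCDDCCDCDCCDCCCDCDDCCDCDCCDCDDCCDCDDDCCDCDCCDCCCDCDDCCDCDCCDCDDCCDCD  (59 'D')
Step 6: DDCCDCDDDCCDCDCCDCCCDCDDCCDCDCCDCDDCCDCDDDCCDCDDDCCDCDCCDCCCDCDDCCDCDCCDCDDCCDCDCCDCCCDCDDCCDCDCCDCCCDCCCDCDDCCDCDCCDCDDCCDCDDDCCDCDCCDCCCDCDDCCDCDCCDCDDCCDCDCCDCCCDCDDCCDCDCCDCDDCCDCDDDCCDCDCCDCCCDCDDCCDCDCCDCDDCCDCDCCDCCCDCDDCCDCDCCDCCCDCCCDCDDCCDCDCCDCDDCCDCDDDCCDCDCCDCCCDCDDCCDCDCCDCDDCCDCDCCDCCCDCDDCCDCDCCDC  (137 'D')
Step 7: CCDCCCDCDDCCDCDCCDCCCDCCCDCDDCCDCDCCDCDDCCDCDDDCCDCDCCDCCCDCDDCCDCDCCDCDDCCDCDCCDCCCDCDDCCDCDCCDCCCDCCCDCDDCCDCDCCDCCCDCCCDCDDCCDCDCCDCDDCCDCDDDCCDCDCCDCCCDCDDCCDCDCCDCDDCCDCDCCDCCCDCDDCCDCDCCDCDDCCDCDDDCCDCDCCDCCCDCDDCCDCDCCDCDDCCDCDDDCCDCDDDCCDCDCCDCCCDCDDCCDCDCCDCDDCCDCDCCDCCCDCDDCCDCDCCDCCCDCCCDCDDCCDCDCCDCDDCCDCDDDCCDCDCCDCCCDCDDCCDCDCCDCDDCCDCDCCDCCCDCDDCCDCDCCDCDDCCDCDDDCCDCDCCDCCCDCDDCCDCDCCDCDDCCDCDCCDCCCDCDDCCDCDCCDCCCDCCCDCDDCCDCDCCDCDDCCDCDDDCCDCDCCDCCCDCDDCCDCDCCDCDDCCDCDCCDCCCDCDDCCDCDCCDCDDCCDCDDDCCDCDCCDCCCDCDDCCDCDCCDCDDCCDCDDDCCDCDDDCCDCDCCDCCCDCDDCCDCDCCDCDDCCDCDCCDCCCDCDDCCDCDCCDCCCDCCCDCDDCCDCDCCDCDDCCDCDDDCCDCDCCDCCCDCDDCCDCDCCDCDDCCDCDCCDCCCDCDDCCDCDCCDCDDCCDCDDDCCDCDCCDCCCDCDDCCDCDCCDCDDCCDCD  (314 'D')

Answer: 314


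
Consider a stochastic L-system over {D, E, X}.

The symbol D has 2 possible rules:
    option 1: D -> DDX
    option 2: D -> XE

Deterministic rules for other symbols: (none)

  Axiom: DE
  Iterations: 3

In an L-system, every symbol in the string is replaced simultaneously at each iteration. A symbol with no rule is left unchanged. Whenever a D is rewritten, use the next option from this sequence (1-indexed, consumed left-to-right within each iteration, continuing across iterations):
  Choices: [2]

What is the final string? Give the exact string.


Answer: XEE

Derivation:
Step 0: DE
Step 1: XEE  (used choices [2])
Step 2: XEE  (used choices [])
Step 3: XEE  (used choices [])


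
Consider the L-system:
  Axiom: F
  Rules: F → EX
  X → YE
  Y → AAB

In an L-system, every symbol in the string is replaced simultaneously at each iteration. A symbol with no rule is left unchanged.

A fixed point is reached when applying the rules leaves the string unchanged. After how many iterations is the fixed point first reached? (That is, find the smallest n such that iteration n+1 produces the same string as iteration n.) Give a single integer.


Step 0: F
Step 1: EX
Step 2: EYE
Step 3: EAABE
Step 4: EAABE  (unchanged — fixed point at step 3)

Answer: 3


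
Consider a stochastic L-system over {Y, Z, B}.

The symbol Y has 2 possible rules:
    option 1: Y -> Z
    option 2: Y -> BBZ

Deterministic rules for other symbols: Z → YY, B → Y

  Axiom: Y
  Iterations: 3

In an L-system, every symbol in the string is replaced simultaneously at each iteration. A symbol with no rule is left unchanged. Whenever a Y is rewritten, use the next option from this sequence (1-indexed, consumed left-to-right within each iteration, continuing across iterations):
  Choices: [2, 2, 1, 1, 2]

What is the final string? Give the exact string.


Answer: BBZZZBBZ

Derivation:
Step 0: Y
Step 1: BBZ  (used choices [2])
Step 2: YYYY  (used choices [])
Step 3: BBZZZBBZ  (used choices [2, 1, 1, 2])


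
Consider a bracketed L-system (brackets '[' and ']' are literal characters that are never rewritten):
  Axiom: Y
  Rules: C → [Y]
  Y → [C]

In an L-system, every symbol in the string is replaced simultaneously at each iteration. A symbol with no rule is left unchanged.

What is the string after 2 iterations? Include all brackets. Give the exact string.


Answer: [[Y]]

Derivation:
Step 0: Y
Step 1: [C]
Step 2: [[Y]]


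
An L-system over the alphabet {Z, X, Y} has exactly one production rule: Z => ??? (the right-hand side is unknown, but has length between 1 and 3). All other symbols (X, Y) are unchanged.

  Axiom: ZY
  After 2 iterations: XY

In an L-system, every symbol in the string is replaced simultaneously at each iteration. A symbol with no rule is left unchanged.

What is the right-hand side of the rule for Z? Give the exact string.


Trying Z => X:
  Step 0: ZY
  Step 1: XY
  Step 2: XY
Matches the given result.

Answer: X


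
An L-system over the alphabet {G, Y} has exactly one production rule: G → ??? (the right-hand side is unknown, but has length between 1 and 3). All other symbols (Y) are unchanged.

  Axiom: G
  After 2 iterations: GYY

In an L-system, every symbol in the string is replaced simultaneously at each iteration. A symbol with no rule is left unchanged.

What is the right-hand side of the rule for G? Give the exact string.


Trying G → GY:
  Step 0: G
  Step 1: GY
  Step 2: GYY
Matches the given result.

Answer: GY


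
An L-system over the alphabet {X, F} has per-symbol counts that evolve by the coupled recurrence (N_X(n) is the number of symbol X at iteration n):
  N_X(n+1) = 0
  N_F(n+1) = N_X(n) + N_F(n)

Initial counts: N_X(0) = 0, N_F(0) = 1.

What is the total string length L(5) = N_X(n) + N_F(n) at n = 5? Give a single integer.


Answer: 1

Derivation:
Step 0: N_X=0, N_F=1, L=1
Step 1: N_X=0, N_F=1, L=1
Step 2: N_X=0, N_F=1, L=1
Step 3: N_X=0, N_F=1, L=1
Step 4: N_X=0, N_F=1, L=1
Step 5: N_X=0, N_F=1, L=1


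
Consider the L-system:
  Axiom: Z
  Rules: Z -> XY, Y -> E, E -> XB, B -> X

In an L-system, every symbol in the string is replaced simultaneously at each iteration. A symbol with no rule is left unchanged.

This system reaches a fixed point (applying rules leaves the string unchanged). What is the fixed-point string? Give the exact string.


Step 0: Z
Step 1: XY
Step 2: XE
Step 3: XXB
Step 4: XXX
Step 5: XXX  (unchanged — fixed point at step 4)

Answer: XXX


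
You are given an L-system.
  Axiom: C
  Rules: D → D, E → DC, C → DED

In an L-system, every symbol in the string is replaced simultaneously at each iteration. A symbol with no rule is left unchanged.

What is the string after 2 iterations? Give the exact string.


Step 0: C
Step 1: DED
Step 2: DDCD

Answer: DDCD


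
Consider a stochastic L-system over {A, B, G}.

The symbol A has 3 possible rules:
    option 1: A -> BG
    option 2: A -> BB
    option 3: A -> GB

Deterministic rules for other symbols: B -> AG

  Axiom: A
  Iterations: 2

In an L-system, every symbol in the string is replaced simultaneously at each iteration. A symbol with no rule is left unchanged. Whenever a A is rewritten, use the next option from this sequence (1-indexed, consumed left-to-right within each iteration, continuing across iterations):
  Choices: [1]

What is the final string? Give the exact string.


Step 0: A
Step 1: BG  (used choices [1])
Step 2: AGG  (used choices [])

Answer: AGG


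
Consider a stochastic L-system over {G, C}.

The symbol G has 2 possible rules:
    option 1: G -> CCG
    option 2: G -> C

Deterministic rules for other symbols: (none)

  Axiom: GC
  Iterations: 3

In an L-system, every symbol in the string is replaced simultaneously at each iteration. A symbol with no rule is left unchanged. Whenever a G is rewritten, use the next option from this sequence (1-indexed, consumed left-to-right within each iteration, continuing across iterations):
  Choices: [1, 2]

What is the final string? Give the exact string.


Answer: CCCC

Derivation:
Step 0: GC
Step 1: CCGC  (used choices [1])
Step 2: CCCC  (used choices [2])
Step 3: CCCC  (used choices [])


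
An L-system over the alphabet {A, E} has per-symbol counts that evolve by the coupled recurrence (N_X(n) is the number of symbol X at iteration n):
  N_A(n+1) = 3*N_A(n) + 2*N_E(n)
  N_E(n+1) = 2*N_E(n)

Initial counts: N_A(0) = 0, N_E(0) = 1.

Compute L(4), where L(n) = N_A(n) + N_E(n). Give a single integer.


Step 0: N_A=0, N_E=1, L=1
Step 1: N_A=2, N_E=2, L=4
Step 2: N_A=10, N_E=4, L=14
Step 3: N_A=38, N_E=8, L=46
Step 4: N_A=130, N_E=16, L=146

Answer: 146


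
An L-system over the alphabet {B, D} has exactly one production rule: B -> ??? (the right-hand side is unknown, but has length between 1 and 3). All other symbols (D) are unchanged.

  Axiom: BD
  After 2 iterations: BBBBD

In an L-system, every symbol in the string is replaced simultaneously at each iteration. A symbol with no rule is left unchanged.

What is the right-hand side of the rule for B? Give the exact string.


Answer: BB

Derivation:
Trying B -> BB:
  Step 0: BD
  Step 1: BBD
  Step 2: BBBBD
Matches the given result.


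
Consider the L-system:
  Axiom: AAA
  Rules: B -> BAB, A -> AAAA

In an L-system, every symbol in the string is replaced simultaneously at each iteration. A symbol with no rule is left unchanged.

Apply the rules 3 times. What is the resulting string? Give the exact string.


Step 0: AAA
Step 1: AAAAAAAAAAAA
Step 2: AAAAAAAAAAAAAAAAAAAAAAAAAAAAAAAAAAAAAAAAAAAAAAAA
Step 3: AAAAAAAAAAAAAAAAAAAAAAAAAAAAAAAAAAAAAAAAAAAAAAAAAAAAAAAAAAAAAAAAAAAAAAAAAAAAAAAAAAAAAAAAAAAAAAAAAAAAAAAAAAAAAAAAAAAAAAAAAAAAAAAAAAAAAAAAAAAAAAAAAAAAAAAAAAAAAAAAAAAAAAAAAAAAAAAAAAAAAAAAAAAAAAAA

Answer: AAAAAAAAAAAAAAAAAAAAAAAAAAAAAAAAAAAAAAAAAAAAAAAAAAAAAAAAAAAAAAAAAAAAAAAAAAAAAAAAAAAAAAAAAAAAAAAAAAAAAAAAAAAAAAAAAAAAAAAAAAAAAAAAAAAAAAAAAAAAAAAAAAAAAAAAAAAAAAAAAAAAAAAAAAAAAAAAAAAAAAAAAAAAAAAA


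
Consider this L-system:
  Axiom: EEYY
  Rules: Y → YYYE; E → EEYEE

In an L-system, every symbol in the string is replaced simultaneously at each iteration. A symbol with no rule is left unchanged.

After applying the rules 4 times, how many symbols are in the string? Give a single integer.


Answer: 1730

Derivation:
Step 0: length = 4
Step 1: length = 18
Step 2: length = 82
Step 3: length = 376
Step 4: length = 1730


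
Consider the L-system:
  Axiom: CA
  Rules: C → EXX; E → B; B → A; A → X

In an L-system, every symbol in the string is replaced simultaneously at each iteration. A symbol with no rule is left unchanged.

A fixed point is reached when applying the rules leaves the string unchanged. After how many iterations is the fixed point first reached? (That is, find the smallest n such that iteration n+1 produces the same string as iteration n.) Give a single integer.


Step 0: CA
Step 1: EXXX
Step 2: BXXX
Step 3: AXXX
Step 4: XXXX
Step 5: XXXX  (unchanged — fixed point at step 4)

Answer: 4


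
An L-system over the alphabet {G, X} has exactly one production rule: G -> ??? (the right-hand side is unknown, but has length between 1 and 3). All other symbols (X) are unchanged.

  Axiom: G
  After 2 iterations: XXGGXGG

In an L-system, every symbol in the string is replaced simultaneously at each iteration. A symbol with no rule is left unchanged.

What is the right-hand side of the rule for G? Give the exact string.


Trying G -> XGG:
  Step 0: G
  Step 1: XGG
  Step 2: XXGGXGG
Matches the given result.

Answer: XGG


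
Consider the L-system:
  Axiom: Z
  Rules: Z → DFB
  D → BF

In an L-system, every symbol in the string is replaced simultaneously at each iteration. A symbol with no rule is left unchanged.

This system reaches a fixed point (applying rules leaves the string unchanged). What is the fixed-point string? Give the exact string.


Answer: BFFB

Derivation:
Step 0: Z
Step 1: DFB
Step 2: BFFB
Step 3: BFFB  (unchanged — fixed point at step 2)


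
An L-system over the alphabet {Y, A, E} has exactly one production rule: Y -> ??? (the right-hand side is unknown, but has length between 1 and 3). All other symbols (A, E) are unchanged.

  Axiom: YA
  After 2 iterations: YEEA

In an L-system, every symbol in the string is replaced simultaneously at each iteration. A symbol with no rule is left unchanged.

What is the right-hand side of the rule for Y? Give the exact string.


Answer: YE

Derivation:
Trying Y -> YE:
  Step 0: YA
  Step 1: YEA
  Step 2: YEEA
Matches the given result.


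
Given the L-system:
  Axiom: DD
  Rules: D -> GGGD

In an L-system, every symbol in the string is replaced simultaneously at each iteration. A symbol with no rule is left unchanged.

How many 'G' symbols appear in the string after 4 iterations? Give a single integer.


Step 0: DD  (0 'G')
Step 1: GGGDGGGD  (6 'G')
Step 2: GGGGGGDGGGGGGD  (12 'G')
Step 3: GGGGGGGGGDGGGGGGGGGD  (18 'G')
Step 4: GGGGGGGGGGGGDGGGGGGGGGGGGD  (24 'G')

Answer: 24


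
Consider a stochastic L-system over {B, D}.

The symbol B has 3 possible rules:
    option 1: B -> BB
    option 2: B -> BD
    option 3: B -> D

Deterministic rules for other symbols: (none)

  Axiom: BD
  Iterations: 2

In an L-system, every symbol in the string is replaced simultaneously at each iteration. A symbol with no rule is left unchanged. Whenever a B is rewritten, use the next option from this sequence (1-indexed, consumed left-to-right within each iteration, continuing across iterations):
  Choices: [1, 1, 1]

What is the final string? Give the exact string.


Step 0: BD
Step 1: BBD  (used choices [1])
Step 2: BBBBD  (used choices [1, 1])

Answer: BBBBD


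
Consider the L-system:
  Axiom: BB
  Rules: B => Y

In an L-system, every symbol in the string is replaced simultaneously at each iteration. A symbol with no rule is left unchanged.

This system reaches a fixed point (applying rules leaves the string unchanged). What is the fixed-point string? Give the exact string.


Answer: YY

Derivation:
Step 0: BB
Step 1: YY
Step 2: YY  (unchanged — fixed point at step 1)


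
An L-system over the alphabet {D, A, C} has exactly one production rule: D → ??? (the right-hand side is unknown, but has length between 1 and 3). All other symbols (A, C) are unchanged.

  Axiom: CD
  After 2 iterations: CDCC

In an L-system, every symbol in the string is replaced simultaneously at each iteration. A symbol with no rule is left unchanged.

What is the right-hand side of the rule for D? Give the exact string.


Trying D → DC:
  Step 0: CD
  Step 1: CDC
  Step 2: CDCC
Matches the given result.

Answer: DC


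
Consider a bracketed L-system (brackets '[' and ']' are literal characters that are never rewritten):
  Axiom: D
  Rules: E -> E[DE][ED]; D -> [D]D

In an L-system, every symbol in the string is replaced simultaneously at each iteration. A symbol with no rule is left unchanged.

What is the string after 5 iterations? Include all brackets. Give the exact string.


Step 0: D
Step 1: [D]D
Step 2: [[D]D][D]D
Step 3: [[[D]D][D]D][[D]D][D]D
Step 4: [[[[D]D][D]D][[D]D][D]D][[[D]D][D]D][[D]D][D]D
Step 5: [[[[[D]D][D]D][[D]D][D]D][[[D]D][D]D][[D]D][D]D][[[[D]D][D]D][[D]D][D]D][[[D]D][D]D][[D]D][D]D

Answer: [[[[[D]D][D]D][[D]D][D]D][[[D]D][D]D][[D]D][D]D][[[[D]D][D]D][[D]D][D]D][[[D]D][D]D][[D]D][D]D


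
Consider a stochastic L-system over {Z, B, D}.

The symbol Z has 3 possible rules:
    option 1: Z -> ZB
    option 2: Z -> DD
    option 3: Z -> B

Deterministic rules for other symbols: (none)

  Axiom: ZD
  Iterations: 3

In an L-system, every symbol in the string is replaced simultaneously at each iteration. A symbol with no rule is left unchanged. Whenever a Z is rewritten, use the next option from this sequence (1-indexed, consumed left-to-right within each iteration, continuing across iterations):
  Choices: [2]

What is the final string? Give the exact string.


Answer: DDD

Derivation:
Step 0: ZD
Step 1: DDD  (used choices [2])
Step 2: DDD  (used choices [])
Step 3: DDD  (used choices [])


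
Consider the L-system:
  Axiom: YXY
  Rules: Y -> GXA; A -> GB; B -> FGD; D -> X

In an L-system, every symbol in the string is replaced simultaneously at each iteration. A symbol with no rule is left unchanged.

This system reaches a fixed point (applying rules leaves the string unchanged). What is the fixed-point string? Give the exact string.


Answer: GXGFGXXGXGFGX

Derivation:
Step 0: YXY
Step 1: GXAXGXA
Step 2: GXGBXGXGB
Step 3: GXGFGDXGXGFGD
Step 4: GXGFGXXGXGFGX
Step 5: GXGFGXXGXGFGX  (unchanged — fixed point at step 4)


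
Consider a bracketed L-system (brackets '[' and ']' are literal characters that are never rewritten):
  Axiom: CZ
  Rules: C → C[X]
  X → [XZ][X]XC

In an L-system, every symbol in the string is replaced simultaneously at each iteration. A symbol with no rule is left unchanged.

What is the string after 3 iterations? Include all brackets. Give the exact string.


Step 0: CZ
Step 1: C[X]Z
Step 2: C[X][[XZ][X]XC]Z
Step 3: C[X][[XZ][X]XC][[[XZ][X]XCZ][[XZ][X]XC][XZ][X]XCC[X]]Z

Answer: C[X][[XZ][X]XC][[[XZ][X]XCZ][[XZ][X]XC][XZ][X]XCC[X]]Z


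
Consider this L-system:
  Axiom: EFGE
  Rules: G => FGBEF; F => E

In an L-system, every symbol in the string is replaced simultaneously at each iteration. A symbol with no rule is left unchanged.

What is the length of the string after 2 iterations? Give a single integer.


Step 0: length = 4
Step 1: length = 8
Step 2: length = 12

Answer: 12


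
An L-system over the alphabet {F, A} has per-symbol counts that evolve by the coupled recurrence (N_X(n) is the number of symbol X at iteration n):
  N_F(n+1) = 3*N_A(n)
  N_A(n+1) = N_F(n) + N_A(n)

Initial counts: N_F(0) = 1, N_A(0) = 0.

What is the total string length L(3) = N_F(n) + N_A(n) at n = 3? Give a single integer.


Step 0: N_F=1, N_A=0, L=1
Step 1: N_F=0, N_A=1, L=1
Step 2: N_F=3, N_A=1, L=4
Step 3: N_F=3, N_A=4, L=7

Answer: 7


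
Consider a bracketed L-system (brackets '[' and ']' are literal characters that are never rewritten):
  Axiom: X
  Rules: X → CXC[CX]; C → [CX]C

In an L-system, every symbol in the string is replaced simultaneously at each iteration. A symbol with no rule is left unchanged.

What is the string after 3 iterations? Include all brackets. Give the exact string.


Answer: [[CX]CCXC[CX]][CX]C[CX]CCXC[CX][CX]C[[CX]CCXC[CX]][[CX]CCXC[CX]][CX]C[[[CX]CCXC[CX]][CX]C[CX]CCXC[CX][CX]C[[CX]CCXC[CX]]]

Derivation:
Step 0: X
Step 1: CXC[CX]
Step 2: [CX]CCXC[CX][CX]C[[CX]CCXC[CX]]
Step 3: [[CX]CCXC[CX]][CX]C[CX]CCXC[CX][CX]C[[CX]CCXC[CX]][[CX]CCXC[CX]][CX]C[[[CX]CCXC[CX]][CX]C[CX]CCXC[CX][CX]C[[CX]CCXC[CX]]]


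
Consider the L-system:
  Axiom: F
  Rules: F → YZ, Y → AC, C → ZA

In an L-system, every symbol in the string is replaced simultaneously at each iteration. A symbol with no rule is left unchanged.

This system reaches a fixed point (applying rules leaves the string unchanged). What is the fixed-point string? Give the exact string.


Step 0: F
Step 1: YZ
Step 2: ACZ
Step 3: AZAZ
Step 4: AZAZ  (unchanged — fixed point at step 3)

Answer: AZAZ


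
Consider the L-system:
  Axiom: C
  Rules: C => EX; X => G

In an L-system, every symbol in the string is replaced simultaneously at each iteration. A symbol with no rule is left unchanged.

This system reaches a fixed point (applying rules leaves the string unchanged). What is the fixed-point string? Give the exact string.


Answer: EG

Derivation:
Step 0: C
Step 1: EX
Step 2: EG
Step 3: EG  (unchanged — fixed point at step 2)


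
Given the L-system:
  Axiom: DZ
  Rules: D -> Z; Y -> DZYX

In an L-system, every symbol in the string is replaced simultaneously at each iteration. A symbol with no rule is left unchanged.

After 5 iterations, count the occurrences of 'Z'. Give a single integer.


Step 0: DZ  (1 'Z')
Step 1: ZZ  (2 'Z')
Step 2: ZZ  (2 'Z')
Step 3: ZZ  (2 'Z')
Step 4: ZZ  (2 'Z')
Step 5: ZZ  (2 'Z')

Answer: 2


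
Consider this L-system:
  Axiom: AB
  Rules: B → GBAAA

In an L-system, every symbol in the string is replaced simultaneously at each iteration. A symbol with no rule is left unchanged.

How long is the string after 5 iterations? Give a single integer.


Step 0: length = 2
Step 1: length = 6
Step 2: length = 10
Step 3: length = 14
Step 4: length = 18
Step 5: length = 22

Answer: 22


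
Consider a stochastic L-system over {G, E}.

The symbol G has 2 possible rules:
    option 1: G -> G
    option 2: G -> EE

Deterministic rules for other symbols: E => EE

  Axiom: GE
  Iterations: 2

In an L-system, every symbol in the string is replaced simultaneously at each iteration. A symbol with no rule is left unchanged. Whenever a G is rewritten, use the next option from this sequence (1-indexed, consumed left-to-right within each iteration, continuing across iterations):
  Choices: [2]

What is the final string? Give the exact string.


Step 0: GE
Step 1: EEEE  (used choices [2])
Step 2: EEEEEEEE  (used choices [])

Answer: EEEEEEEE


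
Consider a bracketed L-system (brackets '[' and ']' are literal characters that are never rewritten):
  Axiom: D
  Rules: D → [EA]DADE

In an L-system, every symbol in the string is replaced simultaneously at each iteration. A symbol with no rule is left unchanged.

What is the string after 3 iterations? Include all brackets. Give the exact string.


Step 0: D
Step 1: [EA]DADE
Step 2: [EA][EA]DADEA[EA]DADEE
Step 3: [EA][EA][EA]DADEA[EA]DADEEA[EA][EA]DADEA[EA]DADEEE

Answer: [EA][EA][EA]DADEA[EA]DADEEA[EA][EA]DADEA[EA]DADEEE


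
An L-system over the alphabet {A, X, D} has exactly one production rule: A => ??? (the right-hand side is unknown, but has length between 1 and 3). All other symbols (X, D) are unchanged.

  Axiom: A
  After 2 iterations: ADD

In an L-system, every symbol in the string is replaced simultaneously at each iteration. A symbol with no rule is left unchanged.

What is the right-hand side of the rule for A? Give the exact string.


Trying A => AD:
  Step 0: A
  Step 1: AD
  Step 2: ADD
Matches the given result.

Answer: AD


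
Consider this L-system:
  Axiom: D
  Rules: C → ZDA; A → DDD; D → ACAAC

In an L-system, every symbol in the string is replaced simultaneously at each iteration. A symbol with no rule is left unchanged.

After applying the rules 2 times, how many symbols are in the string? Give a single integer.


Step 0: length = 1
Step 1: length = 5
Step 2: length = 15

Answer: 15


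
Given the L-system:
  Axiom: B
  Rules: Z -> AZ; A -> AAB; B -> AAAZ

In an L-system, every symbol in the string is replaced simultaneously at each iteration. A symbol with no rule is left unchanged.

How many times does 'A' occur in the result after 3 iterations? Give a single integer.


Answer: 24

Derivation:
Step 0: B  (0 'A')
Step 1: AAAZ  (3 'A')
Step 2: AABAABAABAZ  (7 'A')
Step 3: AABAABAAAZAABAABAAAZAABAABAAAZAABAZ  (24 'A')


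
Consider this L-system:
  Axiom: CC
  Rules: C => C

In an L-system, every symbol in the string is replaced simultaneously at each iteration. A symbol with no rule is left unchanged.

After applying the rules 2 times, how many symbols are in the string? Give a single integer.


Answer: 2

Derivation:
Step 0: length = 2
Step 1: length = 2
Step 2: length = 2


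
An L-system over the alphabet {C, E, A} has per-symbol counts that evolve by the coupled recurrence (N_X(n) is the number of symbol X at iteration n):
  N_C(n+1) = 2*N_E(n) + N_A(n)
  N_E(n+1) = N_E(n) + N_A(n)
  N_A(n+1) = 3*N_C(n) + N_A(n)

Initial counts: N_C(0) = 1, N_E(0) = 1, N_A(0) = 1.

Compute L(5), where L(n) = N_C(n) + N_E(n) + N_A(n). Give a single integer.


Step 0: N_C=1, N_E=1, N_A=1, L=3
Step 1: N_C=3, N_E=2, N_A=4, L=9
Step 2: N_C=8, N_E=6, N_A=13, L=27
Step 3: N_C=25, N_E=19, N_A=37, L=81
Step 4: N_C=75, N_E=56, N_A=112, L=243
Step 5: N_C=224, N_E=168, N_A=337, L=729

Answer: 729


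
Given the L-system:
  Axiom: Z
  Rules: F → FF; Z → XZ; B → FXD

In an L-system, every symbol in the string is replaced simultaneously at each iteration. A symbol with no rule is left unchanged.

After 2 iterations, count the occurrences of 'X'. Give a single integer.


Answer: 2

Derivation:
Step 0: Z  (0 'X')
Step 1: XZ  (1 'X')
Step 2: XXZ  (2 'X')


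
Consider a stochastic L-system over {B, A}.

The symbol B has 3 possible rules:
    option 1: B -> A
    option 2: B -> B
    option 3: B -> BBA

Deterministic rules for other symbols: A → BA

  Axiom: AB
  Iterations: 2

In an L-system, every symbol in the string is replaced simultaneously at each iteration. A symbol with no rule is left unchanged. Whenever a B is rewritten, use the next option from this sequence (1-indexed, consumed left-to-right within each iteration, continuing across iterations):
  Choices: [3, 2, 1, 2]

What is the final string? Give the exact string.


Step 0: AB
Step 1: BABBA  (used choices [3])
Step 2: BBAABBA  (used choices [2, 1, 2])

Answer: BBAABBA


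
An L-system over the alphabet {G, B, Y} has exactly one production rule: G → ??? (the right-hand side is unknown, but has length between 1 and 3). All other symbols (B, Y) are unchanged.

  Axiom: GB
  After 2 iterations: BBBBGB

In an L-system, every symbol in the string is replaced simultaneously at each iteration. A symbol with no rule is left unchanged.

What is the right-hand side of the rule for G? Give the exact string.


Trying G → BBG:
  Step 0: GB
  Step 1: BBGB
  Step 2: BBBBGB
Matches the given result.

Answer: BBG


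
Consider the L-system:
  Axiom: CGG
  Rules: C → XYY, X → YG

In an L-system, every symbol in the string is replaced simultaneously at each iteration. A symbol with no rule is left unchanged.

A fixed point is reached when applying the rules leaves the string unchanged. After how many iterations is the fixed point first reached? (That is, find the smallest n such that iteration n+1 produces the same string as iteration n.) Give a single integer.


Step 0: CGG
Step 1: XYYGG
Step 2: YGYYGG
Step 3: YGYYGG  (unchanged — fixed point at step 2)

Answer: 2


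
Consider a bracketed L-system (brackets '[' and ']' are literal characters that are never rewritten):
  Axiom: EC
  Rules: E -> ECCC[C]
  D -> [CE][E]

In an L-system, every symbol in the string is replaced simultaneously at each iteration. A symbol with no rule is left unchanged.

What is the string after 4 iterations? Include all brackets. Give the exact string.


Answer: ECCC[C]CCC[C]CCC[C]CCC[C]C

Derivation:
Step 0: EC
Step 1: ECCC[C]C
Step 2: ECCC[C]CCC[C]C
Step 3: ECCC[C]CCC[C]CCC[C]C
Step 4: ECCC[C]CCC[C]CCC[C]CCC[C]C


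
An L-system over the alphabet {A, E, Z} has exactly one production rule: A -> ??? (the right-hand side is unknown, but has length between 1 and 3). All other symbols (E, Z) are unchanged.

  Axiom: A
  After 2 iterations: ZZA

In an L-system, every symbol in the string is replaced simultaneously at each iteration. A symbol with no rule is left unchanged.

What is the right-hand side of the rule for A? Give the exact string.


Trying A -> ZA:
  Step 0: A
  Step 1: ZA
  Step 2: ZZA
Matches the given result.

Answer: ZA
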